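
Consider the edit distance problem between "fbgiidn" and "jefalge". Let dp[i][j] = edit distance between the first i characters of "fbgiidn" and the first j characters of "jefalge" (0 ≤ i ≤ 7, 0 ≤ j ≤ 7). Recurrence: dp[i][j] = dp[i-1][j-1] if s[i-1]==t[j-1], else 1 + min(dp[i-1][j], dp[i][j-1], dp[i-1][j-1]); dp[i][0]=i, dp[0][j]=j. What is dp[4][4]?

4

   ''  j  e  f  a  l  g  e
''  0  1  2  3  4  5  6  7
 f  1  1  2  2  3  4  5  6
 b  2  2  2  3  3  4  5  6
 g  3  3  3  3  4  4  4  5
 i  4  4  4  4  4  5  5  5
 i  5  5  5  5  5  5  6  6
 d  6  6  6  6  6  6  6  7
 n  7  7  7  7  7  7  7  7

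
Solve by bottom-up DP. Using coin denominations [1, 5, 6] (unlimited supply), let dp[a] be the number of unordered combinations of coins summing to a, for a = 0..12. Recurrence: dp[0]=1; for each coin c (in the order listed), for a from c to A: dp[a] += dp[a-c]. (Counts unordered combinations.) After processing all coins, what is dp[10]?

after  coin     0     1     2     3     4     5     6     7     8     9    10    11    12
          1     1     1     1     1     1     1     1     1     1     1     1     1     1
          5     1     1     1     1     1     2     2     2     2     2     3     3     3
          6     1     1     1     1     1     2     3     3     3     3     4     5     6

4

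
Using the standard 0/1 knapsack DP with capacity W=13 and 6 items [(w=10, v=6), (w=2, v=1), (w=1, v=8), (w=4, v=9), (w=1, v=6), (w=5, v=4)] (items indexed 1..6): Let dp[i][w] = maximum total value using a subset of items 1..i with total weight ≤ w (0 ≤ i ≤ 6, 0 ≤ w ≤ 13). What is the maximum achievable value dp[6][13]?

28

i\w   0   1   2   3   4   5   6   7   8   9  10  11  12  13
  0   0   0   0   0   0   0   0   0   0   0   0   0   0   0
  1   0   0   0   0   0   0   0   0   0   0   6   6   6   6
  2   0   0   1   1   1   1   1   1   1   1   6   6   7   7
  3   0   8   8   9   9   9   9   9   9   9   9  14  14  15
  4   0   8   8   9   9  17  17  18  18  18  18  18  18  18
  5   0   8  14  14  15  17  23  23  24  24  24  24  24  24
  6   0   8  14  14  15  17  23  23  24  24  24  27  27  28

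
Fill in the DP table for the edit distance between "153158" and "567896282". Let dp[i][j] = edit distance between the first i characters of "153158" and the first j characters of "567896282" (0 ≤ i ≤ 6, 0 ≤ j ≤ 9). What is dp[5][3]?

4

   ''  5  6  7  8  9  6  2  8  2
''  0  1  2  3  4  5  6  7  8  9
 1  1  1  2  3  4  5  6  7  8  9
 5  2  1  2  3  4  5  6  7  8  9
 3  3  2  2  3  4  5  6  7  8  9
 1  4  3  3  3  4  5  6  7  8  9
 5  5  4  4  4  4  5  6  7  8  9
 8  6  5  5  5  4  5  6  7  7  8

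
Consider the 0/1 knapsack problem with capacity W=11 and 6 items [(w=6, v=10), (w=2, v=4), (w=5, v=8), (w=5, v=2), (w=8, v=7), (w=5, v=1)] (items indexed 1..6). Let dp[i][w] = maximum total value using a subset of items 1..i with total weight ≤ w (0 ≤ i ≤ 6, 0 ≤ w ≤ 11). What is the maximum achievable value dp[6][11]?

18

i\w   0   1   2   3   4   5   6   7   8   9  10  11
  0   0   0   0   0   0   0   0   0   0   0   0   0
  1   0   0   0   0   0   0  10  10  10  10  10  10
  2   0   0   4   4   4   4  10  10  14  14  14  14
  3   0   0   4   4   4   8  10  12  14  14  14  18
  4   0   0   4   4   4   8  10  12  14  14  14  18
  5   0   0   4   4   4   8  10  12  14  14  14  18
  6   0   0   4   4   4   8  10  12  14  14  14  18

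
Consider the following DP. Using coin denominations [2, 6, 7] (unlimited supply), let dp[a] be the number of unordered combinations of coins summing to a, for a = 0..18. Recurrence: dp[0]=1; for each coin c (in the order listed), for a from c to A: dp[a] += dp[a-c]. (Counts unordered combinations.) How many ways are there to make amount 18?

after  coin     0     1     2     3     4     5     6     7     8     9    10    11    12    13    14    15    16    17    18
          2     1     0     1     0     1     0     1     0     1     0     1     0     1     0     1     0     1     0     1
          6     1     0     1     0     1     0     2     0     2     0     2     0     3     0     3     0     3     0     4
          7     1     0     1     0     1     0     2     1     2     1     2     1     3     2     4     2     4     2     5

5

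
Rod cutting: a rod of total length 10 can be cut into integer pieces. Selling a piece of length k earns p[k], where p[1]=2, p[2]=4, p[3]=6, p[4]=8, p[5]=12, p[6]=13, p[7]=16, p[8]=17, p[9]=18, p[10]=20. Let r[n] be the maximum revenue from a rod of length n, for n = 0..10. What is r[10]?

   n    0    1    2    3    4    5    6    7    8    9   10
r[n]    0    2    4    6    8   12   14   16   18   20   24

24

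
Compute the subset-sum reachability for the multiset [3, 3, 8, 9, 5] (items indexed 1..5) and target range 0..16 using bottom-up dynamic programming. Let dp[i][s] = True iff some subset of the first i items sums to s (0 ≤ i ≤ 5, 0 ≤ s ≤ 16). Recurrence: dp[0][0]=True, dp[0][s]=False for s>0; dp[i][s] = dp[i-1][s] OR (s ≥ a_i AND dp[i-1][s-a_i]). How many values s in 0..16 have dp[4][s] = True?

i\s   0   1   2   3   4   5   6   7   8   9  10  11  12  13  14  15  16
  0   T   F   F   F   F   F   F   F   F   F   F   F   F   F   F   F   F
  1   T   F   F   T   F   F   F   F   F   F   F   F   F   F   F   F   F
  2   T   F   F   T   F   F   T   F   F   F   F   F   F   F   F   F   F
  3   T   F   F   T   F   F   T   F   T   F   F   T   F   F   T   F   F
  4   T   F   F   T   F   F   T   F   T   T   F   T   T   F   T   T   F
  5   T   F   F   T   F   T   T   F   T   T   F   T   T   T   T   T   T

9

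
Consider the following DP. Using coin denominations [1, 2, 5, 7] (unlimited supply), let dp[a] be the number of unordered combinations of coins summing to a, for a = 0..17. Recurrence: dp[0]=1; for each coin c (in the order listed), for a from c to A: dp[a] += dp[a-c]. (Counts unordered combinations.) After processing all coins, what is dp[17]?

34

after  coin     0     1     2     3     4     5     6     7     8     9    10    11    12    13    14    15    16    17
          1     1     1     1     1     1     1     1     1     1     1     1     1     1     1     1     1     1     1
          2     1     1     2     2     3     3     4     4     5     5     6     6     7     7     8     8     9     9
          5     1     1     2     2     3     4     5     6     7     8    10    11    13    14    16    18    20    22
          7     1     1     2     2     3     4     5     7     8    10    12    14    17    19    23    26    30    34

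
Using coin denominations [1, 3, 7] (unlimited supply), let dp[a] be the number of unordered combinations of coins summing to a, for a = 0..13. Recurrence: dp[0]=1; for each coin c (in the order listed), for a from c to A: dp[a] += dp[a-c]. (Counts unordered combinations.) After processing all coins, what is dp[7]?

after  coin     0     1     2     3     4     5     6     7     8     9    10    11    12    13
          1     1     1     1     1     1     1     1     1     1     1     1     1     1     1
          3     1     1     1     2     2     2     3     3     3     4     4     4     5     5
          7     1     1     1     2     2     2     3     4     4     5     6     6     7     8

4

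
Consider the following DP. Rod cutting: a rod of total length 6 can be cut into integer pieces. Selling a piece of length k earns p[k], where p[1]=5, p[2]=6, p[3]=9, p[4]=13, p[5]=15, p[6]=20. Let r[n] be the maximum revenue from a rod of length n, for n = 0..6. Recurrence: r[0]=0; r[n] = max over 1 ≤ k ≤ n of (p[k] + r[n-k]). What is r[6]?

30

   n    0    1    2    3    4    5    6
r[n]    0    5   10   15   20   25   30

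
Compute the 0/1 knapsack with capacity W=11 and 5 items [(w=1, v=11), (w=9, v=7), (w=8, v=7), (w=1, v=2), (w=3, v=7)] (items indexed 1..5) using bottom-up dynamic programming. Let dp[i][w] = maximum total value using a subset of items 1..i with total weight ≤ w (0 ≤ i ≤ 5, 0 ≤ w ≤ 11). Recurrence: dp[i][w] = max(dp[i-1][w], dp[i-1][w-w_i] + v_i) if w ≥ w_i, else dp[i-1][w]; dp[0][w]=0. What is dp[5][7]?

20

i\w   0   1   2   3   4   5   6   7   8   9  10  11
  0   0   0   0   0   0   0   0   0   0   0   0   0
  1   0  11  11  11  11  11  11  11  11  11  11  11
  2   0  11  11  11  11  11  11  11  11  11  18  18
  3   0  11  11  11  11  11  11  11  11  18  18  18
  4   0  11  13  13  13  13  13  13  13  18  20  20
  5   0  11  13  13  18  20  20  20  20  20  20  20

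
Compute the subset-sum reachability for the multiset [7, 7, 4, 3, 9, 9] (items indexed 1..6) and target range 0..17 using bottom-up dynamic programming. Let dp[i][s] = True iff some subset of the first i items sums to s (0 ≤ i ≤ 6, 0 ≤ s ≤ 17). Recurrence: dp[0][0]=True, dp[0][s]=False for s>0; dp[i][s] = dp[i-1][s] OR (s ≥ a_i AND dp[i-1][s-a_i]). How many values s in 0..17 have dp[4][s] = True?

8

i\s   0   1   2   3   4   5   6   7   8   9  10  11  12  13  14  15  16  17
  0   T   F   F   F   F   F   F   F   F   F   F   F   F   F   F   F   F   F
  1   T   F   F   F   F   F   F   T   F   F   F   F   F   F   F   F   F   F
  2   T   F   F   F   F   F   F   T   F   F   F   F   F   F   T   F   F   F
  3   T   F   F   F   T   F   F   T   F   F   F   T   F   F   T   F   F   F
  4   T   F   F   T   T   F   F   T   F   F   T   T   F   F   T   F   F   T
  5   T   F   F   T   T   F   F   T   F   T   T   T   T   T   T   F   T   T
  6   T   F   F   T   T   F   F   T   F   T   T   T   T   T   T   F   T   T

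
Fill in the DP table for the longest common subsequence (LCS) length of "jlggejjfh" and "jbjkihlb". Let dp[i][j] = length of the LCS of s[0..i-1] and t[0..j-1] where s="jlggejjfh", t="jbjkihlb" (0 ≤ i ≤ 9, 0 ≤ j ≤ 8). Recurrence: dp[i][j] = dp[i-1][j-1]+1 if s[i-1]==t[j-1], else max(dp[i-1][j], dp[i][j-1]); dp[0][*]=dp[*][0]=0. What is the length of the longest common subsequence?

   ''  j  b  j  k  i  h  l  b
''  0  0  0  0  0  0  0  0  0
 j  0  1  1  1  1  1  1  1  1
 l  0  1  1  1  1  1  1  2  2
 g  0  1  1  1  1  1  1  2  2
 g  0  1  1  1  1  1  1  2  2
 e  0  1  1  1  1  1  1  2  2
 j  0  1  1  2  2  2  2  2  2
 j  0  1  1  2  2  2  2  2  2
 f  0  1  1  2  2  2  2  2  2
 h  0  1  1  2  2  2  3  3  3

3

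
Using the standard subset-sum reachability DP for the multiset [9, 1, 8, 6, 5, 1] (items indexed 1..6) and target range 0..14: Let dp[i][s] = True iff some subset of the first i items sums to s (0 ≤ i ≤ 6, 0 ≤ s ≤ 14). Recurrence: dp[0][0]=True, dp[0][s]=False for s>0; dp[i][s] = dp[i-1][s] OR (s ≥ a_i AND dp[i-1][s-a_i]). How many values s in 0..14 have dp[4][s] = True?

8

i\s   0   1   2   3   4   5   6   7   8   9  10  11  12  13  14
  0   T   F   F   F   F   F   F   F   F   F   F   F   F   F   F
  1   T   F   F   F   F   F   F   F   F   T   F   F   F   F   F
  2   T   T   F   F   F   F   F   F   F   T   T   F   F   F   F
  3   T   T   F   F   F   F   F   F   T   T   T   F   F   F   F
  4   T   T   F   F   F   F   T   T   T   T   T   F   F   F   T
  5   T   T   F   F   F   T   T   T   T   T   T   T   T   T   T
  6   T   T   T   F   F   T   T   T   T   T   T   T   T   T   T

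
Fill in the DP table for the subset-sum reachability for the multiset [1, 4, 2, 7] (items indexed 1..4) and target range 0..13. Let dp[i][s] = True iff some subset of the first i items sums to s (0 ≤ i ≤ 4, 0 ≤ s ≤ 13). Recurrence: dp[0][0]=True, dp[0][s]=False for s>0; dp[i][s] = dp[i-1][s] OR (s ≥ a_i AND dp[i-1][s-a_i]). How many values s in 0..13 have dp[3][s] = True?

8

i\s   0   1   2   3   4   5   6   7   8   9  10  11  12  13
  0   T   F   F   F   F   F   F   F   F   F   F   F   F   F
  1   T   T   F   F   F   F   F   F   F   F   F   F   F   F
  2   T   T   F   F   T   T   F   F   F   F   F   F   F   F
  3   T   T   T   T   T   T   T   T   F   F   F   F   F   F
  4   T   T   T   T   T   T   T   T   T   T   T   T   T   T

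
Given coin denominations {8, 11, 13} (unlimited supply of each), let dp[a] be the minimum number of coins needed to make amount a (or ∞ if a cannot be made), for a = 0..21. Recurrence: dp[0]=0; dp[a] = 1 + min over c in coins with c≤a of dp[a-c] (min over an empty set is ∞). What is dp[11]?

1

 a  0  1  2  3  4  5  6  7  8  9 10 11 12 13 14 15 16 17 18 19 20 21
dp  0  -  -  -  -  -  -  -  1  -  -  1  -  1  -  -  2  -  -  2  -  2
(- denotes ∞ / unreachable)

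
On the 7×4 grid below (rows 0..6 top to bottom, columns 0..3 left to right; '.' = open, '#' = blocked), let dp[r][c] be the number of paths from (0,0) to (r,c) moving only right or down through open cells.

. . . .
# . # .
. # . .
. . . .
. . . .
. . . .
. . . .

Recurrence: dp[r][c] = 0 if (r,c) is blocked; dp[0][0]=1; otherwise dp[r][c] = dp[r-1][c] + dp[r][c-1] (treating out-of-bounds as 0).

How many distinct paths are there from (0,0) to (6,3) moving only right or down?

1

r\c   0   1   2   3
  0   1   1   1   1
  1   0   1   0   1
  2   0   0   0   1
  3   0   0   0   1
  4   0   0   0   1
  5   0   0   0   1
  6   0   0   0   1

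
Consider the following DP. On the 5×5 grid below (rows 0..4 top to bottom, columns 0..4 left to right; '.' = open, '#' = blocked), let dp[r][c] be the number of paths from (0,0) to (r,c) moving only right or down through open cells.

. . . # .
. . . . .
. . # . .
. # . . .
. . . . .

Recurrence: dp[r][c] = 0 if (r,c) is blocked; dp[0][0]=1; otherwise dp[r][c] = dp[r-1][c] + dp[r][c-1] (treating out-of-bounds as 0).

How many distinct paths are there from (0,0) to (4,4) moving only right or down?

13

r\c   0   1   2   3   4
  0   1   1   1   0   0
  1   1   2   3   3   3
  2   1   3   0   3   6
  3   1   0   0   3   9
  4   1   1   1   4  13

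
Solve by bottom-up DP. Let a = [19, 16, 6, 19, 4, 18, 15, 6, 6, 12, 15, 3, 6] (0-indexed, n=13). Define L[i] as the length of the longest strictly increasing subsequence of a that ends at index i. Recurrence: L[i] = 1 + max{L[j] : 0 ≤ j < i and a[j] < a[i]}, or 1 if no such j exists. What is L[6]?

2

   i    0    1    2    3    4    5    6    7    8    9   10   11   12
a[i]   19   16    6   19    4   18   15    6    6   12   15    3    6
L[i]    1    1    1    2    1    2    2    2    2    3    4    1    2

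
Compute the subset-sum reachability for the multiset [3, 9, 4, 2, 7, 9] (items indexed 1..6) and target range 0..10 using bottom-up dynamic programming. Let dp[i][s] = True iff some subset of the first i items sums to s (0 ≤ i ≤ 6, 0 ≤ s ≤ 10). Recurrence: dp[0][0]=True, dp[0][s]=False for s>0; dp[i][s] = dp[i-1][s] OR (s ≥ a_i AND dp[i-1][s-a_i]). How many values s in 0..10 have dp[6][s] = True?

9

i\s   0   1   2   3   4   5   6   7   8   9  10
  0   T   F   F   F   F   F   F   F   F   F   F
  1   T   F   F   T   F   F   F   F   F   F   F
  2   T   F   F   T   F   F   F   F   F   T   F
  3   T   F   F   T   T   F   F   T   F   T   F
  4   T   F   T   T   T   T   T   T   F   T   F
  5   T   F   T   T   T   T   T   T   F   T   T
  6   T   F   T   T   T   T   T   T   F   T   T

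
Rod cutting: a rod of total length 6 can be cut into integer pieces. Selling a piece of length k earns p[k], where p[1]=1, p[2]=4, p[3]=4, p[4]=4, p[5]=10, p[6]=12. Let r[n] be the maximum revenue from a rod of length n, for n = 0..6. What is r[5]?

10

   n    0    1    2    3    4    5    6
r[n]    0    1    4    5    8   10   12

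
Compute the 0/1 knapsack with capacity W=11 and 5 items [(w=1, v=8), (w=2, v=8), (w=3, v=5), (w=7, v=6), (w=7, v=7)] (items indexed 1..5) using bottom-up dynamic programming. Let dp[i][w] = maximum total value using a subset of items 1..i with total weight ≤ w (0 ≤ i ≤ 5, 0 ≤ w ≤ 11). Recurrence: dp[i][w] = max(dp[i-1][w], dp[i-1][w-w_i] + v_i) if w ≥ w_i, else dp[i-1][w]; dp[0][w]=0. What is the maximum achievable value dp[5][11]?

i\w   0   1   2   3   4   5   6   7   8   9  10  11
  0   0   0   0   0   0   0   0   0   0   0   0   0
  1   0   8   8   8   8   8   8   8   8   8   8   8
  2   0   8   8  16  16  16  16  16  16  16  16  16
  3   0   8   8  16  16  16  21  21  21  21  21  21
  4   0   8   8  16  16  16  21  21  21  21  22  22
  5   0   8   8  16  16  16  21  21  21  21  23  23

23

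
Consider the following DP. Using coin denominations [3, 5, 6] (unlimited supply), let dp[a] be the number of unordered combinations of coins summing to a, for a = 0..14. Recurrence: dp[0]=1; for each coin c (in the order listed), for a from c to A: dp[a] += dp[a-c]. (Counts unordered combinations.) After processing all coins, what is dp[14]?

2

after  coin     0     1     2     3     4     5     6     7     8     9    10    11    12    13    14
          3     1     0     0     1     0     0     1     0     0     1     0     0     1     0     0
          5     1     0     0     1     0     1     1     0     1     1     1     1     1     1     1
          6     1     0     0     1     0     1     2     0     1     2     1     2     3     1     2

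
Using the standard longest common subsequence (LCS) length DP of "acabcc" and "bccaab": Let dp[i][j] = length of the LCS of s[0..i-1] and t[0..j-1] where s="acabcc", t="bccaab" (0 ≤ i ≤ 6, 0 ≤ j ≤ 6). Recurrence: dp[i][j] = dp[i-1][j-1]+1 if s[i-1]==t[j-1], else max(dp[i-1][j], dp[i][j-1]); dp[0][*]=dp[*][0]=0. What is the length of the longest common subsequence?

   ''  b  c  c  a  a  b
''  0  0  0  0  0  0  0
 a  0  0  0  0  1  1  1
 c  0  0  1  1  1  1  1
 a  0  0  1  1  2  2  2
 b  0  1  1  1  2  2  3
 c  0  1  2  2  2  2  3
 c  0  1  2  3  3  3  3

3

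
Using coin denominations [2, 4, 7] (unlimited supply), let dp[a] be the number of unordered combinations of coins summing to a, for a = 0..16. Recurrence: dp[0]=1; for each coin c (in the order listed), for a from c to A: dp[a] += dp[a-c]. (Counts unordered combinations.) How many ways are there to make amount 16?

after  coin     0     1     2     3     4     5     6     7     8     9    10    11    12    13    14    15    16
          2     1     0     1     0     1     0     1     0     1     0     1     0     1     0     1     0     1
          4     1     0     1     0     2     0     2     0     3     0     3     0     4     0     4     0     5
          7     1     0     1     0     2     0     2     1     3     1     3     2     4     2     5     3     6

6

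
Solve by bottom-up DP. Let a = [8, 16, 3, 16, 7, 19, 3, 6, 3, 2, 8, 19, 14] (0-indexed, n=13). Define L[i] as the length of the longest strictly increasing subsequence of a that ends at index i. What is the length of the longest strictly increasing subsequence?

4

   i    0    1    2    3    4    5    6    7    8    9   10   11   12
a[i]    8   16    3   16    7   19    3    6    3    2    8   19   14
L[i]    1    2    1    2    2    3    1    2    1    1    3    4    4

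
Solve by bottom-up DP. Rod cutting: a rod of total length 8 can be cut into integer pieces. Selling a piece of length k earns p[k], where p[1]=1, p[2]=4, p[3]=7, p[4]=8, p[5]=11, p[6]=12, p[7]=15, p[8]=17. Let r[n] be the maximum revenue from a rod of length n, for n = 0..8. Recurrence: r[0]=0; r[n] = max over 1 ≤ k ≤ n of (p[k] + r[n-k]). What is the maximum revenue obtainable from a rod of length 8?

18

   n    0    1    2    3    4    5    6    7    8
r[n]    0    1    4    7    8   11   14   15   18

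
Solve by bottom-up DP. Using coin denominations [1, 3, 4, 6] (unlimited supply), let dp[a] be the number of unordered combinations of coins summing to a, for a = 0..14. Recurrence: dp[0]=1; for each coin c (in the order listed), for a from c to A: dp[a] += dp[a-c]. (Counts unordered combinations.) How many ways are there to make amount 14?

after  coin     0     1     2     3     4     5     6     7     8     9    10    11    12    13    14
          1     1     1     1     1     1     1     1     1     1     1     1     1     1     1     1
          3     1     1     1     2     2     2     3     3     3     4     4     4     5     5     5
          4     1     1     1     2     3     3     4     5     6     7     8     9    11    12    13
          6     1     1     1     2     3     3     5     6     7     9    11    12    16    18    20

20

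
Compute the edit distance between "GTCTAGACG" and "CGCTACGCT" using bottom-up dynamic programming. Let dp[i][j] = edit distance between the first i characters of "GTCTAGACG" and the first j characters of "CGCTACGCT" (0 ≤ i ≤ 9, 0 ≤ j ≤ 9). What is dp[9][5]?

6

   ''  C  G  C  T  A  C  G  C  T
''  0  1  2  3  4  5  6  7  8  9
 G  1  1  1  2  3  4  5  6  7  8
 T  2  2  2  2  2  3  4  5  6  7
 C  3  2  3  2  3  3  3  4  5  6
 T  4  3  3  3  2  3  4  4  5  5
 A  5  4  4  4  3  2  3  4  5  6
 G  6  5  4  5  4  3  3  3  4  5
 A  7  6  5  5  5  4  4  4  4  5
 C  8  7  6  5  6  5  4  5  4  5
 G  9  8  7  6  6  6  5  4  5  5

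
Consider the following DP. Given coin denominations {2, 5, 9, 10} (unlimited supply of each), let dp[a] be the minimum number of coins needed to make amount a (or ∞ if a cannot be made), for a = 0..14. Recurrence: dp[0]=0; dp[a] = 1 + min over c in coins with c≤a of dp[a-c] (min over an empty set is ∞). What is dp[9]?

 a  0  1  2  3  4  5  6  7  8  9 10 11 12 13 14
dp  0  -  1  -  2  1  3  2  4  1  1  2  2  3  2
(- denotes ∞ / unreachable)

1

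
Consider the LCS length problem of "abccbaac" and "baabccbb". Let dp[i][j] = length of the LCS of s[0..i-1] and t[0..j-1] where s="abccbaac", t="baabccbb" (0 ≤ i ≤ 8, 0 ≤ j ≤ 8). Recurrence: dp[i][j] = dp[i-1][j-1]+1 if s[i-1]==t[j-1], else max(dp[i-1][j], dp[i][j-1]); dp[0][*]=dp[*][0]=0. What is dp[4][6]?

4

   ''  b  a  a  b  c  c  b  b
''  0  0  0  0  0  0  0  0  0
 a  0  0  1  1  1  1  1  1  1
 b  0  1  1  1  2  2  2  2  2
 c  0  1  1  1  2  3  3  3  3
 c  0  1  1  1  2  3  4  4  4
 b  0  1  1  1  2  3  4  5  5
 a  0  1  2  2  2  3  4  5  5
 a  0  1  2  3  3  3  4  5  5
 c  0  1  2  3  3  4  4  5  5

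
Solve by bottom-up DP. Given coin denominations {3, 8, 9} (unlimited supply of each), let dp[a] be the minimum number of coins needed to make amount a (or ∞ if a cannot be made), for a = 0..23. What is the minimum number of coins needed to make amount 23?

 a  0  1  2  3  4  5  6  7  8  9 10 11 12 13 14 15 16 17 18 19 20 21 22 23
dp  0  -  -  1  -  -  2  -  1  1  -  2  2  -  3  3  2  2  2  3  3  3  4  4
(- denotes ∞ / unreachable)

4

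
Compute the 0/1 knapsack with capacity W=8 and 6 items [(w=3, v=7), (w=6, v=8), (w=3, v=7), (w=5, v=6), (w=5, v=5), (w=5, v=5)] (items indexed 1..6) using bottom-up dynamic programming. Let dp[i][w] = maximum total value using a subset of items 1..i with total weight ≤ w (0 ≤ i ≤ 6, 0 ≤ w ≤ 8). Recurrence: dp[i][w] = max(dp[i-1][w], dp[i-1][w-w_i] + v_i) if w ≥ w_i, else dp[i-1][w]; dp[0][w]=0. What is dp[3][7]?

14

i\w   0   1   2   3   4   5   6   7   8
  0   0   0   0   0   0   0   0   0   0
  1   0   0   0   7   7   7   7   7   7
  2   0   0   0   7   7   7   8   8   8
  3   0   0   0   7   7   7  14  14  14
  4   0   0   0   7   7   7  14  14  14
  5   0   0   0   7   7   7  14  14  14
  6   0   0   0   7   7   7  14  14  14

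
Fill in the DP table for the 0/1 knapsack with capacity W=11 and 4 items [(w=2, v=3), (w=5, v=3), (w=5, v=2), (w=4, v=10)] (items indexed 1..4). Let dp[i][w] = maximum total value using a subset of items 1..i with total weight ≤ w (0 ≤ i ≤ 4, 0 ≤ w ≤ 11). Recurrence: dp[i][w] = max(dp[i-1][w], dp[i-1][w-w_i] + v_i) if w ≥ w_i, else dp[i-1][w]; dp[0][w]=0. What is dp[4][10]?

i\w   0   1   2   3   4   5   6   7   8   9  10  11
  0   0   0   0   0   0   0   0   0   0   0   0   0
  1   0   0   3   3   3   3   3   3   3   3   3   3
  2   0   0   3   3   3   3   3   6   6   6   6   6
  3   0   0   3   3   3   3   3   6   6   6   6   6
  4   0   0   3   3  10  10  13  13  13  13  13  16

13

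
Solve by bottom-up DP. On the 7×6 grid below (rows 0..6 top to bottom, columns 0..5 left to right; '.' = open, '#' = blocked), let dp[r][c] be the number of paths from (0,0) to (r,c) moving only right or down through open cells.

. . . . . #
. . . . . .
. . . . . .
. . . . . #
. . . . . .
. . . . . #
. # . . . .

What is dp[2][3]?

10

r\c   0   1   2   3   4   5
  0   1   1   1   1   1   0
  1   1   2   3   4   5   5
  2   1   3   6  10  15  20
  3   1   4  10  20  35   0
  4   1   5  15  35  70  70
  5   1   6  21  56 126   0
  6   1   0  21  77 203 203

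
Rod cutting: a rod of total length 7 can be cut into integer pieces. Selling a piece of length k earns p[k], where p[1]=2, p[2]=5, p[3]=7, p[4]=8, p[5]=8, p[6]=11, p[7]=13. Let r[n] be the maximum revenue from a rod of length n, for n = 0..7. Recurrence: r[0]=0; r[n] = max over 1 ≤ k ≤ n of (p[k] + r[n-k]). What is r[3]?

   n    0    1    2    3    4    5    6    7
r[n]    0    2    5    7   10   12   15   17

7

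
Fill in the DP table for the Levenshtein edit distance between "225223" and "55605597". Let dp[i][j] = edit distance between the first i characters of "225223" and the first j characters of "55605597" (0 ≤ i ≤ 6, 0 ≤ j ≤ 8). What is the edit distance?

   ''  5  5  6  0  5  5  9  7
''  0  1  2  3  4  5  6  7  8
 2  1  1  2  3  4  5  6  7  8
 2  2  2  2  3  4  5  6  7  8
 5  3  2  2  3  4  4  5  6  7
 2  4  3  3  3  4  5  5  6  7
 2  5  4  4  4  4  5  6  6  7
 3  6  5  5  5  5  5  6  7  7

7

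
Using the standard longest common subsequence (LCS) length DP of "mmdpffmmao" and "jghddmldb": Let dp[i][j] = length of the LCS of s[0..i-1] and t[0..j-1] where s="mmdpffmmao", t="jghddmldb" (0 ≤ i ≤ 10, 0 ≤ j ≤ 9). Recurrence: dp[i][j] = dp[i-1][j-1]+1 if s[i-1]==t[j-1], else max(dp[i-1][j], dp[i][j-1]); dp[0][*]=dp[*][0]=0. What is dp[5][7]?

   ''  j  g  h  d  d  m  l  d  b
''  0  0  0  0  0  0  0  0  0  0
 m  0  0  0  0  0  0  1  1  1  1
 m  0  0  0  0  0  0  1  1  1  1
 d  0  0  0  0  1  1  1  1  2  2
 p  0  0  0  0  1  1  1  1  2  2
 f  0  0  0  0  1  1  1  1  2  2
 f  0  0  0  0  1  1  1  1  2  2
 m  0  0  0  0  1  1  2  2  2  2
 m  0  0  0  0  1  1  2  2  2  2
 a  0  0  0  0  1  1  2  2  2  2
 o  0  0  0  0  1  1  2  2  2  2

1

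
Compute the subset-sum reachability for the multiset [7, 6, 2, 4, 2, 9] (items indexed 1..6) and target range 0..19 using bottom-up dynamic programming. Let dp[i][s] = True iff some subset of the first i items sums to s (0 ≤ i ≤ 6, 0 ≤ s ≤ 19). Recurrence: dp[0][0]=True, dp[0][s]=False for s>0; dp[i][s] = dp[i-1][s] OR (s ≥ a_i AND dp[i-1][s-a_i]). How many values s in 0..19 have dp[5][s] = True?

i\s   0   1   2   3   4   5   6   7   8   9  10  11  12  13  14  15  16  17  18  19
  0   T   F   F   F   F   F   F   F   F   F   F   F   F   F   F   F   F   F   F   F
  1   T   F   F   F   F   F   F   T   F   F   F   F   F   F   F   F   F   F   F   F
  2   T   F   F   F   F   F   T   T   F   F   F   F   F   T   F   F   F   F   F   F
  3   T   F   T   F   F   F   T   T   T   T   F   F   F   T   F   T   F   F   F   F
  4   T   F   T   F   T   F   T   T   T   T   T   T   T   T   F   T   F   T   F   T
  5   T   F   T   F   T   F   T   T   T   T   T   T   T   T   T   T   F   T   F   T
  6   T   F   T   F   T   F   T   T   T   T   T   T   T   T   T   T   T   T   T   T

15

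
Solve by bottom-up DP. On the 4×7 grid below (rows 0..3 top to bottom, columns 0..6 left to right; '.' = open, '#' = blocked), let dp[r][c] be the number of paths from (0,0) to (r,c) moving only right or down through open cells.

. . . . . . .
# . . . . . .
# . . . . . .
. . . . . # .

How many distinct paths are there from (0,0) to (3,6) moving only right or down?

r\c   0   1   2   3   4   5   6
  0   1   1   1   1   1   1   1
  1   0   1   2   3   4   5   6
  2   0   1   3   6  10  15  21
  3   0   1   4  10  20   0  21

21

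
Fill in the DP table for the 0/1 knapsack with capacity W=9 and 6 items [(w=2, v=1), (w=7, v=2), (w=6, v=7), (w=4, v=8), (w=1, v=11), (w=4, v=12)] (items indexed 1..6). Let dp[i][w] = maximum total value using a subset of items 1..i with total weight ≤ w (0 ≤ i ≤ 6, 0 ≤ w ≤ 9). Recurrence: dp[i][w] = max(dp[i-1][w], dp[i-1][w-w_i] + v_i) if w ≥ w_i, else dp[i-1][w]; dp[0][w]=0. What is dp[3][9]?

8

i\w   0   1   2   3   4   5   6   7   8   9
  0   0   0   0   0   0   0   0   0   0   0
  1   0   0   1   1   1   1   1   1   1   1
  2   0   0   1   1   1   1   1   2   2   3
  3   0   0   1   1   1   1   7   7   8   8
  4   0   0   1   1   8   8   9   9   9   9
  5   0  11  11  12  12  19  19  20  20  20
  6   0  11  11  12  12  23  23  24  24  31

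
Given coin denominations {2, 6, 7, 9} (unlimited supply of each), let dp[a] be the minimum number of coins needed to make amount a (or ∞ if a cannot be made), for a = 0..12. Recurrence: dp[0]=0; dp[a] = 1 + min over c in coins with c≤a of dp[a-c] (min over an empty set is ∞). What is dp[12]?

 a  0  1  2  3  4  5  6  7  8  9 10 11 12
dp  0  -  1  -  2  -  1  1  2  1  3  2  2
(- denotes ∞ / unreachable)

2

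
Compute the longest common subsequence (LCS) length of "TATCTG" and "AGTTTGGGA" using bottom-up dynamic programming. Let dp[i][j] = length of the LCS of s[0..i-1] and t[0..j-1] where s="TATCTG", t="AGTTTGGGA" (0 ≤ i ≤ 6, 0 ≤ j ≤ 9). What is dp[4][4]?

2

   ''  A  G  T  T  T  G  G  G  A
''  0  0  0  0  0  0  0  0  0  0
 T  0  0  0  1  1  1  1  1  1  1
 A  0  1  1  1  1  1  1  1  1  2
 T  0  1  1  2  2  2  2  2  2  2
 C  0  1  1  2  2  2  2  2  2  2
 T  0  1  1  2  3  3  3  3  3  3
 G  0  1  2  2  3  3  4  4  4  4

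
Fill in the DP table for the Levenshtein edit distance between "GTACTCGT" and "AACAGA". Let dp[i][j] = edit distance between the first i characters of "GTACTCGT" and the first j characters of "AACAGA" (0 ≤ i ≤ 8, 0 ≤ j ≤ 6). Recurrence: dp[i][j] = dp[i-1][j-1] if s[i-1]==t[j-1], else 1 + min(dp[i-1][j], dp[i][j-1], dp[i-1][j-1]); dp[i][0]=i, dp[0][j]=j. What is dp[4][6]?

5

   ''  A  A  C  A  G  A
''  0  1  2  3  4  5  6
 G  1  1  2  3  4  4  5
 T  2  2  2  3  4  5  5
 A  3  2  2  3  3  4  5
 C  4  3  3  2  3  4  5
 T  5  4  4  3  3  4  5
 C  6  5  5  4  4  4  5
 G  7  6  6  5  5  4  5
 T  8  7  7  6  6  5  5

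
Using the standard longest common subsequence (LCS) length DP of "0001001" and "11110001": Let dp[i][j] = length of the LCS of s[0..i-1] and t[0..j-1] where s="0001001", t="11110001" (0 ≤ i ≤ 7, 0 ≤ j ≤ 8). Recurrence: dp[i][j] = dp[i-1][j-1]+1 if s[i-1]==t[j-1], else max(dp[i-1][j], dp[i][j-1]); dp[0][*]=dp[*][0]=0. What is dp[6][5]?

   ''  1  1  1  1  0  0  0  1
''  0  0  0  0  0  0  0  0  0
 0  0  0  0  0  0  1  1  1  1
 0  0  0  0  0  0  1  2  2  2
 0  0  0  0  0  0  1  2  3  3
 1  0  1  1  1  1  1  2  3  4
 0  0  1  1  1  1  2  2  3  4
 0  0  1  1  1  1  2  3  3  4
 1  0  1  2  2  2  2  3  3  4

2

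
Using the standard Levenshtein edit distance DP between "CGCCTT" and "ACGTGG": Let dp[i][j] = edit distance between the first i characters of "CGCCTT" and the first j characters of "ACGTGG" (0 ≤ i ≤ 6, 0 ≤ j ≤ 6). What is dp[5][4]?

3

   ''  A  C  G  T  G  G
''  0  1  2  3  4  5  6
 C  1  1  1  2  3  4  5
 G  2  2  2  1  2  3  4
 C  3  3  2  2  2  3  4
 C  4  4  3  3  3  3  4
 T  5  5  4  4  3  4  4
 T  6  6  5  5  4  4  5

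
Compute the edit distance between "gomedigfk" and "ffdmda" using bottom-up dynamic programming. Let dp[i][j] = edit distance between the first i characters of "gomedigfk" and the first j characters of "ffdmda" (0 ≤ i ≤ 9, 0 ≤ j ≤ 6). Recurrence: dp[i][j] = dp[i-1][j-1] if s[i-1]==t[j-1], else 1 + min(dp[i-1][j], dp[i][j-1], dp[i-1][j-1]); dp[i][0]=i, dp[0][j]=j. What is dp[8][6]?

   ''  f  f  d  m  d  a
''  0  1  2  3  4  5  6
 g  1  1  2  3  4  5  6
 o  2  2  2  3  4  5  6
 m  3  3  3  3  3  4  5
 e  4  4  4  4  4  4  5
 d  5  5  5  4  5  4  5
 i  6  6  6  5  5  5  5
 g  7  7  7  6  6  6  6
 f  8  7  7  7  7  7  7
 k  9  8  8  8  8  8  8

7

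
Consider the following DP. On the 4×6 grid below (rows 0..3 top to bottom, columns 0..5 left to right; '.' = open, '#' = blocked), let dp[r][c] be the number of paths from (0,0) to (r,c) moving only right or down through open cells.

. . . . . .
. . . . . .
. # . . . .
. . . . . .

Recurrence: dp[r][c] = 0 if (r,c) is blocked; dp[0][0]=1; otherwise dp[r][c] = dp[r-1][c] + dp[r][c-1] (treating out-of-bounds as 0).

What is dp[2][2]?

3

r\c   0   1   2   3   4   5
  0   1   1   1   1   1   1
  1   1   2   3   4   5   6
  2   1   0   3   7  12  18
  3   1   1   4  11  23  41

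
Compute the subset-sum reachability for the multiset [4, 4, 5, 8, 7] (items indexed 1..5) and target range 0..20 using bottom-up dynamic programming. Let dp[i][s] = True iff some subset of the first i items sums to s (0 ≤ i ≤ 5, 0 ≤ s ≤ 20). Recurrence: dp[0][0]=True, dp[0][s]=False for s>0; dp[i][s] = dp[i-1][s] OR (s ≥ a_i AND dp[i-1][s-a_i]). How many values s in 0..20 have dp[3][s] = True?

i\s   0   1   2   3   4   5   6   7   8   9  10  11  12  13  14  15  16  17  18  19  20
  0   T   F   F   F   F   F   F   F   F   F   F   F   F   F   F   F   F   F   F   F   F
  1   T   F   F   F   T   F   F   F   F   F   F   F   F   F   F   F   F   F   F   F   F
  2   T   F   F   F   T   F   F   F   T   F   F   F   F   F   F   F   F   F   F   F   F
  3   T   F   F   F   T   T   F   F   T   T   F   F   F   T   F   F   F   F   F   F   F
  4   T   F   F   F   T   T   F   F   T   T   F   F   T   T   F   F   T   T   F   F   F
  5   T   F   F   F   T   T   F   T   T   T   F   T   T   T   F   T   T   T   F   T   T

6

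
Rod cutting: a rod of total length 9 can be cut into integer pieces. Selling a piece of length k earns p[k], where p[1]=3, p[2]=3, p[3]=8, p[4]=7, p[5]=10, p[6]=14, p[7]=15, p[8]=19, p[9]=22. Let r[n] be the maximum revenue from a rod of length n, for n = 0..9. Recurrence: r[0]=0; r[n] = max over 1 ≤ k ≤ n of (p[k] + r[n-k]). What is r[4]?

12

   n    0    1    2    3    4    5    6    7    8    9
r[n]    0    3    6    9   12   15   18   21   24   27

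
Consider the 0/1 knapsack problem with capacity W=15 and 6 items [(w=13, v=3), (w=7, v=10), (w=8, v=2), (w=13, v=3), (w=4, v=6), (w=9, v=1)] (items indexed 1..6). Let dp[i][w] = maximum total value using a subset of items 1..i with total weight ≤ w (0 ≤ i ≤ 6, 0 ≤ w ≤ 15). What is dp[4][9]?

i\w   0   1   2   3   4   5   6   7   8   9  10  11  12  13  14  15
  0   0   0   0   0   0   0   0   0   0   0   0   0   0   0   0   0
  1   0   0   0   0   0   0   0   0   0   0   0   0   0   3   3   3
  2   0   0   0   0   0   0   0  10  10  10  10  10  10  10  10  10
  3   0   0   0   0   0   0   0  10  10  10  10  10  10  10  10  12
  4   0   0   0   0   0   0   0  10  10  10  10  10  10  10  10  12
  5   0   0   0   0   6   6   6  10  10  10  10  16  16  16  16  16
  6   0   0   0   0   6   6   6  10  10  10  10  16  16  16  16  16

10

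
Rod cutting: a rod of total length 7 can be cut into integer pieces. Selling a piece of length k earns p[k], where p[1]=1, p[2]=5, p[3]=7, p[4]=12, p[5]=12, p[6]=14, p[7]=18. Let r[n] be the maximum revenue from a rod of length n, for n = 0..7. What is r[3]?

7

   n    0    1    2    3    4    5    6    7
r[n]    0    1    5    7   12   13   17   19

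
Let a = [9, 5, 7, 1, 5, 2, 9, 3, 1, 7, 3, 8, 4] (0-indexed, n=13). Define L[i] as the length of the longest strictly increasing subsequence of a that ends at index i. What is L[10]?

   i    0    1    2    3    4    5    6    7    8    9   10   11   12
a[i]    9    5    7    1    5    2    9    3    1    7    3    8    4
L[i]    1    1    2    1    2    2    3    3    1    4    3    5    4

3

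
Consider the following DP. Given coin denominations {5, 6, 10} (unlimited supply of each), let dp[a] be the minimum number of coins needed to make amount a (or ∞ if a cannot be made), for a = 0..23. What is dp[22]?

 a  0  1  2  3  4  5  6  7  8  9 10 11 12 13 14 15 16 17 18 19 20 21 22 23
dp  0  -  -  -  -  1  1  -  -  -  1  2  2  -  -  2  2  3  3  -  2  3  3  4
(- denotes ∞ / unreachable)

3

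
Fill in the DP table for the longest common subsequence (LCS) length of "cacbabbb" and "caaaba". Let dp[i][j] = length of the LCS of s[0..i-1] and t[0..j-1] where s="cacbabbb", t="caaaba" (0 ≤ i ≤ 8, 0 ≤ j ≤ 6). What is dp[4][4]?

   ''  c  a  a  a  b  a
''  0  0  0  0  0  0  0
 c  0  1  1  1  1  1  1
 a  0  1  2  2  2  2  2
 c  0  1  2  2  2  2  2
 b  0  1  2  2  2  3  3
 a  0  1  2  3  3  3  4
 b  0  1  2  3  3  4  4
 b  0  1  2  3  3  4  4
 b  0  1  2  3  3  4  4

2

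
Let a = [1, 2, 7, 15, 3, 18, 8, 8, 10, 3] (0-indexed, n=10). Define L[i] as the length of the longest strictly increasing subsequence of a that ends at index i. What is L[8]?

5

   i    0    1    2    3    4    5    6    7    8    9
a[i]    1    2    7   15    3   18    8    8   10    3
L[i]    1    2    3    4    3    5    4    4    5    3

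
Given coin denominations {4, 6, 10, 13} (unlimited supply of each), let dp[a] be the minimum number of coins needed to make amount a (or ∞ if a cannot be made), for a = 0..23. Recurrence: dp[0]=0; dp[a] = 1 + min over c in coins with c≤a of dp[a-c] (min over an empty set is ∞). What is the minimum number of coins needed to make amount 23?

 a  0  1  2  3  4  5  6  7  8  9 10 11 12 13 14 15 16 17 18 19 20 21 22 23
dp  0  -  -  -  1  -  1  -  2  -  1  -  2  1  2  -  2  2  3  2  2  3  3  2
(- denotes ∞ / unreachable)

2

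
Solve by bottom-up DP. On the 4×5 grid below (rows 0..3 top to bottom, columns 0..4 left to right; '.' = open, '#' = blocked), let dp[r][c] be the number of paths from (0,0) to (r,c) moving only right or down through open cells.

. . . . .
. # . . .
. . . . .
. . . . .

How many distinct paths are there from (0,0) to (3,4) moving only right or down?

15

r\c   0   1   2   3   4
  0   1   1   1   1   1
  1   1   0   1   2   3
  2   1   1   2   4   7
  3   1   2   4   8  15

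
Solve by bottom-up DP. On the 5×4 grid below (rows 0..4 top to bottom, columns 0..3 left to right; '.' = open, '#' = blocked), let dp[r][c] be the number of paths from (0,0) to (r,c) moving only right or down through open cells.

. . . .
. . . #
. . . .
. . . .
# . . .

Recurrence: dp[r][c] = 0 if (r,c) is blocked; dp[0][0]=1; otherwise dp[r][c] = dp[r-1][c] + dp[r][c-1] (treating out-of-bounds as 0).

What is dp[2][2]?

6

r\c   0   1   2   3
  0   1   1   1   1
  1   1   2   3   0
  2   1   3   6   6
  3   1   4  10  16
  4   0   4  14  30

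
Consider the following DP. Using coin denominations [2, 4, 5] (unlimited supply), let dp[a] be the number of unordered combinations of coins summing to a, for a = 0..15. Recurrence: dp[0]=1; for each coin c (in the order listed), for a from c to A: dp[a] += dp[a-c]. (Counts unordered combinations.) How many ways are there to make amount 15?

after  coin     0     1     2     3     4     5     6     7     8     9    10    11    12    13    14    15
          2     1     0     1     0     1     0     1     0     1     0     1     0     1     0     1     0
          4     1     0     1     0     2     0     2     0     3     0     3     0     4     0     4     0
          5     1     0     1     0     2     1     2     1     3     2     4     2     5     3     6     4

4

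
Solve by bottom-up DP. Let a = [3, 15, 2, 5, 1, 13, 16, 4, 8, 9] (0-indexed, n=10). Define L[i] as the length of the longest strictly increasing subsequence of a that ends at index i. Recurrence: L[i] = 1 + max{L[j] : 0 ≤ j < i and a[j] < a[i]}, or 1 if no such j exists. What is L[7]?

   i    0    1    2    3    4    5    6    7    8    9
a[i]    3   15    2    5    1   13   16    4    8    9
L[i]    1    2    1    2    1    3    4    2    3    4

2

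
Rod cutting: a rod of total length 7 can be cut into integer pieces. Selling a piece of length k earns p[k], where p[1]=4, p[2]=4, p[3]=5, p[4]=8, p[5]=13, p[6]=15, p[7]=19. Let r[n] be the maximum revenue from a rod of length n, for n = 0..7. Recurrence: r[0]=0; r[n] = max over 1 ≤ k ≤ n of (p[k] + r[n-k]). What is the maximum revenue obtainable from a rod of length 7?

   n    0    1    2    3    4    5    6    7
r[n]    0    4    8   12   16   20   24   28

28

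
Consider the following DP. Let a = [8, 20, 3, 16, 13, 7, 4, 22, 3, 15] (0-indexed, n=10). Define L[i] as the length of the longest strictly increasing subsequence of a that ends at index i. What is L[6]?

   i    0    1    2    3    4    5    6    7    8    9
a[i]    8   20    3   16   13    7    4   22    3   15
L[i]    1    2    1    2    2    2    2    3    1    3

2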